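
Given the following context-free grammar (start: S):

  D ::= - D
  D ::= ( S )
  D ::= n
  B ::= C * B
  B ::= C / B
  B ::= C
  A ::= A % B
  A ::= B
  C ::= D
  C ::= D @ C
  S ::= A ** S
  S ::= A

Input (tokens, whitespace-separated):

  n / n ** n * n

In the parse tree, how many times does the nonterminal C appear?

[S [A [B [C [D n]] / [B [C [D n]]]]] ** [S [A [B [C [D n]] * [B [C [D n]]]]]]]

4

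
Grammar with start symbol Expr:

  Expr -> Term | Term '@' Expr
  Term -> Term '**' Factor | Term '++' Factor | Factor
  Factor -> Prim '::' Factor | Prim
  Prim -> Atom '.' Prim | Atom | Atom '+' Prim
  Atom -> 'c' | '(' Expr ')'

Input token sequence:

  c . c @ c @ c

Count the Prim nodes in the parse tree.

[Expr [Term [Factor [Prim [Atom c] . [Prim [Atom c]]]]] @ [Expr [Term [Factor [Prim [Atom c]]]] @ [Expr [Term [Factor [Prim [Atom c]]]]]]]

4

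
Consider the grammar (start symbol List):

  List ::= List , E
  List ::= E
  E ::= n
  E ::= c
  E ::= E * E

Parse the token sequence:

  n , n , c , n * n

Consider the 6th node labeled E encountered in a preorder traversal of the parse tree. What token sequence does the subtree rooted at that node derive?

n

[List [List [List [List [E n]] , [E n]] , [E c]] , [E [E n] * [E n]]]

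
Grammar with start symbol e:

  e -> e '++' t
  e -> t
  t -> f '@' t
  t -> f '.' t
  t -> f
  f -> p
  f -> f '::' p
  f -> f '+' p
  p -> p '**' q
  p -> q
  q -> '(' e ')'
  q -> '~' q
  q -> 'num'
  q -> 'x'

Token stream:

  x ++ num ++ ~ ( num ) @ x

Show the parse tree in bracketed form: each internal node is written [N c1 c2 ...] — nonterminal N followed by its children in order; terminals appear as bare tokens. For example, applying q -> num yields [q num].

[e [e [e [t [f [p [q x]]]]] ++ [t [f [p [q num]]]]] ++ [t [f [p [q ~ [q ( [e [t [f [p [q num]]]]] )]]]] @ [t [f [p [q x]]]]]]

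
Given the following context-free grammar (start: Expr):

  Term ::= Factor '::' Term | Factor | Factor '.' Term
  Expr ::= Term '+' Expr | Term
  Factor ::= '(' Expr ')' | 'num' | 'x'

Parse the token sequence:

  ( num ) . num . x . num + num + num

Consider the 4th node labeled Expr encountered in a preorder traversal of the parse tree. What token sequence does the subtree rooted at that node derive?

[Expr [Term [Factor ( [Expr [Term [Factor num]]] )] . [Term [Factor num] . [Term [Factor x] . [Term [Factor num]]]]] + [Expr [Term [Factor num]] + [Expr [Term [Factor num]]]]]

num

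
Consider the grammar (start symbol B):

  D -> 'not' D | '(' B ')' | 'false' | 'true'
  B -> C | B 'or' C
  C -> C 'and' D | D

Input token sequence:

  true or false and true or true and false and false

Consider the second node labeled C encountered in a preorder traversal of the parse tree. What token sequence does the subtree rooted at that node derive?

[B [B [B [C [D true]]] or [C [C [D false]] and [D true]]] or [C [C [C [D true]] and [D false]] and [D false]]]

false and true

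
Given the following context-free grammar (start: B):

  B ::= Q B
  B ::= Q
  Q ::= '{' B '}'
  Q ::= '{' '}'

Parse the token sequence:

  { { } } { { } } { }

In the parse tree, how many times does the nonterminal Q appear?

5

[B [Q { [B [Q { }]] }] [B [Q { [B [Q { }]] }] [B [Q { }]]]]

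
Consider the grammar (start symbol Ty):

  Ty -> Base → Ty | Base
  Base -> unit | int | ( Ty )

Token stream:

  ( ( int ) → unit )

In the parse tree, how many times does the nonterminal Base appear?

4

[Ty [Base ( [Ty [Base ( [Ty [Base int]] )] → [Ty [Base unit]]] )]]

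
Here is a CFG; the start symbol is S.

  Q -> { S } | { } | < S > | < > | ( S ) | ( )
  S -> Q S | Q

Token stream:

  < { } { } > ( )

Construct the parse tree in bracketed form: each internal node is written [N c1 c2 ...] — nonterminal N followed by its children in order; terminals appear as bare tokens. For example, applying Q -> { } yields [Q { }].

S
Q S
< S > S
< Q S > S
< { } S > S
< { } Q > S
< { } { } > S
< { } { } > Q
< { } { } > ( )

[S [Q < [S [Q { }] [S [Q { }]]] >] [S [Q ( )]]]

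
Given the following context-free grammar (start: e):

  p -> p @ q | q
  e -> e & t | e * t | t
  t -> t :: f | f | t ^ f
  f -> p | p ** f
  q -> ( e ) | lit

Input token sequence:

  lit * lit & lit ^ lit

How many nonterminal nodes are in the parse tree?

19

[e [e [e [t [f [p [q lit]]]]] * [t [f [p [q lit]]]]] & [t [t [f [p [q lit]]]] ^ [f [p [q lit]]]]]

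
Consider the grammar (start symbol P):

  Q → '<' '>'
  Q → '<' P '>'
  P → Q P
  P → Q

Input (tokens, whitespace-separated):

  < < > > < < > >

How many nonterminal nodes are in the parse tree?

[P [Q < [P [Q < >]] >] [P [Q < [P [Q < >]] >]]]

8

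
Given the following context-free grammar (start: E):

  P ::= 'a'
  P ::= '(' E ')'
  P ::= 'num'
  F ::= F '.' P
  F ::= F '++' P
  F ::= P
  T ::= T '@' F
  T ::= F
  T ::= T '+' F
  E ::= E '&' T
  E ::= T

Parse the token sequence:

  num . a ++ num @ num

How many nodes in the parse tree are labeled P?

[E [T [T [F [F [F [P num]] . [P a]] ++ [P num]]] @ [F [P num]]]]

4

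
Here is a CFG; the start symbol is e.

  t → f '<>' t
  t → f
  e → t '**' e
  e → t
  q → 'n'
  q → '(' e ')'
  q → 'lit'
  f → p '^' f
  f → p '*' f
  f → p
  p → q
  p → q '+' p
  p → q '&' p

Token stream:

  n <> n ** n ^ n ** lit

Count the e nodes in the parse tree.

3

[e [t [f [p [q n]]] <> [t [f [p [q n]]]]] ** [e [t [f [p [q n]] ^ [f [p [q n]]]]] ** [e [t [f [p [q lit]]]]]]]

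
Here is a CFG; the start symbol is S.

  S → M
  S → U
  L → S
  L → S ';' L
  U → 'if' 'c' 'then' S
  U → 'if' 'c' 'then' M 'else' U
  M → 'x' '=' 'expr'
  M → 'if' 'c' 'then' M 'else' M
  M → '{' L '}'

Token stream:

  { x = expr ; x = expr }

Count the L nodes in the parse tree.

[S [M { [L [S [M x = expr]] ; [L [S [M x = expr]]]] }]]

2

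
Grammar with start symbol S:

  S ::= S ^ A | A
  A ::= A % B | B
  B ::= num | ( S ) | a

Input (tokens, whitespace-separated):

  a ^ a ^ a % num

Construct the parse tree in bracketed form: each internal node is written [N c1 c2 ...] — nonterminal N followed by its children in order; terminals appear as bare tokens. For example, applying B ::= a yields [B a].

S
S ^ A
S ^ A ^ A
A ^ A ^ A
B ^ A ^ A
a ^ A ^ A
a ^ B ^ A
a ^ a ^ A
a ^ a ^ A % B
a ^ a ^ B % B
a ^ a ^ a % B
a ^ a ^ a % num

[S [S [S [A [B a]]] ^ [A [B a]]] ^ [A [A [B a]] % [B num]]]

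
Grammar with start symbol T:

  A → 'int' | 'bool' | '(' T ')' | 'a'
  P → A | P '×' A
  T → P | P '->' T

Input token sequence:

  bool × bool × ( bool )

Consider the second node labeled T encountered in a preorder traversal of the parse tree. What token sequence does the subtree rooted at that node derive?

[T [P [P [P [A bool]] × [A bool]] × [A ( [T [P [A bool]]] )]]]

bool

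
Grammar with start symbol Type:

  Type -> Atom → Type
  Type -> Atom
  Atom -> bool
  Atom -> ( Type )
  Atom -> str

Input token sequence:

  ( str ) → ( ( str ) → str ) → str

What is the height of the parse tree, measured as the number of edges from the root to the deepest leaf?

7

[Type [Atom ( [Type [Atom str]] )] → [Type [Atom ( [Type [Atom ( [Type [Atom str]] )] → [Type [Atom str]]] )] → [Type [Atom str]]]]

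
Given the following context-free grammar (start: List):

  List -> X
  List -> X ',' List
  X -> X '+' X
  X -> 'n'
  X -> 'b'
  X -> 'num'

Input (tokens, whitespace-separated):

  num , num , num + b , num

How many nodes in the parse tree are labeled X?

[List [X num] , [List [X num] , [List [X [X num] + [X b]] , [List [X num]]]]]

6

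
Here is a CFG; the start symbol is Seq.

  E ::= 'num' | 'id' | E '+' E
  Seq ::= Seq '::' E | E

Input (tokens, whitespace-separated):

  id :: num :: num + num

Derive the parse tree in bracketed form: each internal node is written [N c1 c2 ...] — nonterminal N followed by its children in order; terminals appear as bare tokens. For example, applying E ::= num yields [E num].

Seq
Seq :: E
Seq :: E :: E
E :: E :: E
id :: E :: E
id :: num :: E
id :: num :: E + E
id :: num :: num + E
id :: num :: num + num

[Seq [Seq [Seq [E id]] :: [E num]] :: [E [E num] + [E num]]]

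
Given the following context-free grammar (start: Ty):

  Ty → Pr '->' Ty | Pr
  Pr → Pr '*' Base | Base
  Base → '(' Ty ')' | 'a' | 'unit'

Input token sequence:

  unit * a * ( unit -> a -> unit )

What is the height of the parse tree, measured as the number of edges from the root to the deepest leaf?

[Ty [Pr [Pr [Pr [Base unit]] * [Base a]] * [Base ( [Ty [Pr [Base unit]] -> [Ty [Pr [Base a]] -> [Ty [Pr [Base unit]]]]] )]]]

8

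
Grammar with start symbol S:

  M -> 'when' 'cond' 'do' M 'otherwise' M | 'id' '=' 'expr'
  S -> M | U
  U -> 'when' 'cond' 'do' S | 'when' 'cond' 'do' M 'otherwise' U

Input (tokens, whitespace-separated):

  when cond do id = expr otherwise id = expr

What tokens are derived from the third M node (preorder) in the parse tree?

id = expr

[S [M when cond do [M id = expr] otherwise [M id = expr]]]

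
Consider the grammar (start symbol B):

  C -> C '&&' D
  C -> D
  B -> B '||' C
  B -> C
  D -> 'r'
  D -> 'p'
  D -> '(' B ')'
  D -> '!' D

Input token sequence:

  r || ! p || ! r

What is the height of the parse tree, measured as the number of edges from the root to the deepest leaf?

5

[B [B [B [C [D r]]] || [C [D ! [D p]]]] || [C [D ! [D r]]]]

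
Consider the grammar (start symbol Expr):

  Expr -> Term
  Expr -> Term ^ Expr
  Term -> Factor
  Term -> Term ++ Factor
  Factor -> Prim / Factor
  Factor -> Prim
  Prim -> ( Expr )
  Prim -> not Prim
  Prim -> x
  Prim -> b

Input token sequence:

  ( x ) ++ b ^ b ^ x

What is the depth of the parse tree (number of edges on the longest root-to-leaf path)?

9

[Expr [Term [Term [Factor [Prim ( [Expr [Term [Factor [Prim x]]]] )]]] ++ [Factor [Prim b]]] ^ [Expr [Term [Factor [Prim b]]] ^ [Expr [Term [Factor [Prim x]]]]]]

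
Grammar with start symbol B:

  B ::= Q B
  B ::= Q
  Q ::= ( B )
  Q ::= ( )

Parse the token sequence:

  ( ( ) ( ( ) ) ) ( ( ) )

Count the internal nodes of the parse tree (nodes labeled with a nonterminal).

12

[B [Q ( [B [Q ( )] [B [Q ( [B [Q ( )]] )]]] )] [B [Q ( [B [Q ( )]] )]]]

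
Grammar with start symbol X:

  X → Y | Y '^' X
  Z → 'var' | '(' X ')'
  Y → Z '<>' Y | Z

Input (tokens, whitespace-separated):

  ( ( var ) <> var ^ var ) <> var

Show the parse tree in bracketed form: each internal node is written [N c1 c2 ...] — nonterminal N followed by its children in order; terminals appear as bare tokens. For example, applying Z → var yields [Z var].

[X [Y [Z ( [X [Y [Z ( [X [Y [Z var]]] )] <> [Y [Z var]]] ^ [X [Y [Z var]]]] )] <> [Y [Z var]]]]

X
Y
Z <> Y
( X ) <> Y
( Y ^ X ) <> Y
( Z <> Y ^ X ) <> Y
( ( X ) <> Y ^ X ) <> Y
( ( Y ) <> Y ^ X ) <> Y
( ( Z ) <> Y ^ X ) <> Y
( ( var ) <> Y ^ X ) <> Y
( ( var ) <> Z ^ X ) <> Y
( ( var ) <> var ^ X ) <> Y
( ( var ) <> var ^ Y ) <> Y
( ( var ) <> var ^ Z ) <> Y
( ( var ) <> var ^ var ) <> Y
( ( var ) <> var ^ var ) <> Z
( ( var ) <> var ^ var ) <> var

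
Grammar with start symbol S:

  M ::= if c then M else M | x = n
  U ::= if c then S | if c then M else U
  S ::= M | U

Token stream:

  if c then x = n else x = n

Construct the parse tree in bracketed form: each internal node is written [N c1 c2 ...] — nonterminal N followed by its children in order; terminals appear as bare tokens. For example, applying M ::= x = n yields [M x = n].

[S [M if c then [M x = n] else [M x = n]]]

S
M
if c then M else M
if c then x = n else M
if c then x = n else x = n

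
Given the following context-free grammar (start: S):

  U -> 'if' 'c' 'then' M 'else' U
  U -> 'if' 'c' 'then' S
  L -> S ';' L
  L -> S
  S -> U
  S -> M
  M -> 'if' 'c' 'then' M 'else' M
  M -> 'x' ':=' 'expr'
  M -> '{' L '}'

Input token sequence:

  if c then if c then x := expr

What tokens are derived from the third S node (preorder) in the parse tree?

x := expr

[S [U if c then [S [U if c then [S [M x := expr]]]]]]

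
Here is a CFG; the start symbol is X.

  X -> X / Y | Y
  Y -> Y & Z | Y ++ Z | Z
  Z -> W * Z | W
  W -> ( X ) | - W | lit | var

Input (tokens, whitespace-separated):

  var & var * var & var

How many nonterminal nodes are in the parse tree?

[X [Y [Y [Y [Z [W var]]] & [Z [W var] * [Z [W var]]]] & [Z [W var]]]]

12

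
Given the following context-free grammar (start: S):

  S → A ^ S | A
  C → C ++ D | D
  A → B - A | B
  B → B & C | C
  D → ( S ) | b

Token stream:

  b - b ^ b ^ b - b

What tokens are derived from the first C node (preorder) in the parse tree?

b

[S [A [B [C [D b]]] - [A [B [C [D b]]]]] ^ [S [A [B [C [D b]]]] ^ [S [A [B [C [D b]]] - [A [B [C [D b]]]]]]]]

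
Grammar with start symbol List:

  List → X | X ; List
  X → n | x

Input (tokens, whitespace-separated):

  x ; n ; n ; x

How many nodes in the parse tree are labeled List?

4

[List [X x] ; [List [X n] ; [List [X n] ; [List [X x]]]]]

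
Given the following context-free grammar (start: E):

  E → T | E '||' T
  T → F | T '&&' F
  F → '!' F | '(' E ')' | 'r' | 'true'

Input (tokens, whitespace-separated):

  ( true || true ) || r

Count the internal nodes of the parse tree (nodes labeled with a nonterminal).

[E [E [T [F ( [E [E [T [F true]]] || [T [F true]]] )]]] || [T [F r]]]

12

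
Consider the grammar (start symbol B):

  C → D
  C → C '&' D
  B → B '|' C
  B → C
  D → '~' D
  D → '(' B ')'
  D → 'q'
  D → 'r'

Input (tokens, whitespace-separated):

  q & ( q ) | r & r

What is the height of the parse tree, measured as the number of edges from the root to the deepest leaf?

[B [B [C [C [D q]] & [D ( [B [C [D q]]] )]]] | [C [C [D r]] & [D r]]]

7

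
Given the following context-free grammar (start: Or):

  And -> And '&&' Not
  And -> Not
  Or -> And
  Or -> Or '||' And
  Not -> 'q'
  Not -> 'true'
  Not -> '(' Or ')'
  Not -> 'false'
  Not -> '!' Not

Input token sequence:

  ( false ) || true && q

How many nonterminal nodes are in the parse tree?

[Or [Or [And [Not ( [Or [And [Not false]]] )]]] || [And [And [Not true]] && [Not q]]]

11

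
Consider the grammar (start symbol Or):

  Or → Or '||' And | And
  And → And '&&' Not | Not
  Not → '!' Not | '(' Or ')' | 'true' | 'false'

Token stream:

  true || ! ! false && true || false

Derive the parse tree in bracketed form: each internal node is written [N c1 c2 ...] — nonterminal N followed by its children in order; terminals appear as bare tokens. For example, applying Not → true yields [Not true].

Or
Or || And
Or || And || And
And || And || And
Not || And || And
true || And || And
true || And && Not || And
true || Not && Not || And
true || ! Not && Not || And
true || ! ! Not && Not || And
true || ! ! false && Not || And
true || ! ! false && true || And
true || ! ! false && true || Not
true || ! ! false && true || false

[Or [Or [Or [And [Not true]]] || [And [And [Not ! [Not ! [Not false]]]] && [Not true]]] || [And [Not false]]]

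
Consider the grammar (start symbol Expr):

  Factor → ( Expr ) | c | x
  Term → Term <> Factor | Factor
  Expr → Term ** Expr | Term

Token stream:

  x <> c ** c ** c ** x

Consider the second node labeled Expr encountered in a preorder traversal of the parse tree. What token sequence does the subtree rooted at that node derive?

[Expr [Term [Term [Factor x]] <> [Factor c]] ** [Expr [Term [Factor c]] ** [Expr [Term [Factor c]] ** [Expr [Term [Factor x]]]]]]

c ** c ** x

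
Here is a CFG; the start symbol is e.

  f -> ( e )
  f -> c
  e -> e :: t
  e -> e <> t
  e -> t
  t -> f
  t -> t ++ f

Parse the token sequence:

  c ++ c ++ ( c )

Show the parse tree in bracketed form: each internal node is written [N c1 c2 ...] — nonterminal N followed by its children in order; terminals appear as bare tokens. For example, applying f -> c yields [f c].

e
t
t ++ f
t ++ f ++ f
f ++ f ++ f
c ++ f ++ f
c ++ c ++ f
c ++ c ++ ( e )
c ++ c ++ ( t )
c ++ c ++ ( f )
c ++ c ++ ( c )

[e [t [t [t [f c]] ++ [f c]] ++ [f ( [e [t [f c]]] )]]]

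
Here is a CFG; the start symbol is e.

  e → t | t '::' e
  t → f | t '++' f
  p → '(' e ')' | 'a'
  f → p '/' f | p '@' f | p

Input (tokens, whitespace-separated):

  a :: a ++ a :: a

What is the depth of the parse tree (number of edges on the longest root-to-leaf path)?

[e [t [f [p a]]] :: [e [t [t [f [p a]]] ++ [f [p a]]] :: [e [t [f [p a]]]]]]

6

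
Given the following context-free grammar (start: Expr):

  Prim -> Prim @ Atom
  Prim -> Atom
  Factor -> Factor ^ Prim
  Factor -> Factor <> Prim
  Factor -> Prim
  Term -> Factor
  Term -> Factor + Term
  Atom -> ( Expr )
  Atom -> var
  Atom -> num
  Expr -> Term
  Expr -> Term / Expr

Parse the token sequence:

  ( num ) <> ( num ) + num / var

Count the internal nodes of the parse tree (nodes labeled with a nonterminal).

[Expr [Term [Factor [Factor [Prim [Atom ( [Expr [Term [Factor [Prim [Atom num]]]]] )]]] <> [Prim [Atom ( [Expr [Term [Factor [Prim [Atom num]]]]] )]]] + [Term [Factor [Prim [Atom num]]]]] / [Expr [Term [Factor [Prim [Atom var]]]]]]

27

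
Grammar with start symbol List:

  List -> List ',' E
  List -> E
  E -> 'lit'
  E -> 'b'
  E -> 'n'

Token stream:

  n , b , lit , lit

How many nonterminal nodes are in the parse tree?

[List [List [List [List [E n]] , [E b]] , [E lit]] , [E lit]]

8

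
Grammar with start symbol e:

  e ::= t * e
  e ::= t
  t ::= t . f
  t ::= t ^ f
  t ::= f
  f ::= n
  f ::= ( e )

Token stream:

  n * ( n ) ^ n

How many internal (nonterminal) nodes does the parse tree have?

11

[e [t [f n]] * [e [t [t [f ( [e [t [f n]]] )]] ^ [f n]]]]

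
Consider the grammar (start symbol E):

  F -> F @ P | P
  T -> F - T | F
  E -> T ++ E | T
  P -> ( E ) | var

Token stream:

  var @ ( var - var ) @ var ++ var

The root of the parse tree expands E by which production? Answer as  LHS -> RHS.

E -> T ++ E

[E [T [F [F [F [P var]] @ [P ( [E [T [F [P var]] - [T [F [P var]]]]] )]] @ [P var]]] ++ [E [T [F [P var]]]]]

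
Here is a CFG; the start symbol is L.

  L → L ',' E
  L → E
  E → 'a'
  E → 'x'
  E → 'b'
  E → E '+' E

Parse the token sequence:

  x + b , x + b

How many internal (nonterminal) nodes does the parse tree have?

8

[L [L [E [E x] + [E b]]] , [E [E x] + [E b]]]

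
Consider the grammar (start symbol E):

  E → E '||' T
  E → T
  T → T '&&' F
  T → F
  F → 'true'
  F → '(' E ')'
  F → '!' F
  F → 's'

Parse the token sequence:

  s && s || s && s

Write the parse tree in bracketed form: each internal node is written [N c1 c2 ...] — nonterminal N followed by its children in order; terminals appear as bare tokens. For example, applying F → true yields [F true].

E
E || T
T || T
T && F || T
F && F || T
s && F || T
s && s || T
s && s || T && F
s && s || F && F
s && s || s && F
s && s || s && s

[E [E [T [T [F s]] && [F s]]] || [T [T [F s]] && [F s]]]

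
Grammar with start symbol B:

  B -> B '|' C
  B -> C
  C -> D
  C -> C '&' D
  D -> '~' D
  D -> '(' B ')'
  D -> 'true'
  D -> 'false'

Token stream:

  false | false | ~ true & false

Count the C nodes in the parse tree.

[B [B [B [C [D false]]] | [C [D false]]] | [C [C [D ~ [D true]]] & [D false]]]

4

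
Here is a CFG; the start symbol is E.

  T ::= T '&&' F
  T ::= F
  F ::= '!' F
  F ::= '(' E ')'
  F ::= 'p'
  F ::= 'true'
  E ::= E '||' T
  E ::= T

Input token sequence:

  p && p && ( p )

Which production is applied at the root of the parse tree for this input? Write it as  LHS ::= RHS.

[E [T [T [T [F p]] && [F p]] && [F ( [E [T [F p]]] )]]]

E ::= T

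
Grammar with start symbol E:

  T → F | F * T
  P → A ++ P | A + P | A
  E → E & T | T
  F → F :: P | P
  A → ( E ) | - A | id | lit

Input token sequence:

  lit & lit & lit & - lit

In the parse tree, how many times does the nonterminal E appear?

4

[E [E [E [E [T [F [P [A lit]]]]] & [T [F [P [A lit]]]]] & [T [F [P [A lit]]]]] & [T [F [P [A - [A lit]]]]]]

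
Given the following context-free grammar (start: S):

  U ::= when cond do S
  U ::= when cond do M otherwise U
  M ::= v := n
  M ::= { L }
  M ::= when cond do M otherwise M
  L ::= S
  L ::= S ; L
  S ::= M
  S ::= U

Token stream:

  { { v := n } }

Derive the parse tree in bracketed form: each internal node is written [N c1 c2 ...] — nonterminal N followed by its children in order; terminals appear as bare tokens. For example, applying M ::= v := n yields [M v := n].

S
M
{ L }
{ S }
{ M }
{ { L } }
{ { S } }
{ { M } }
{ { v := n } }

[S [M { [L [S [M { [L [S [M v := n]]] }]]] }]]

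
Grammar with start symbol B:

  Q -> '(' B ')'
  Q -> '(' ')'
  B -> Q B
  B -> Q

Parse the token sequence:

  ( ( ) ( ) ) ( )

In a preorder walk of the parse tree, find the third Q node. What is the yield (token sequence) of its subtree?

( )

[B [Q ( [B [Q ( )] [B [Q ( )]]] )] [B [Q ( )]]]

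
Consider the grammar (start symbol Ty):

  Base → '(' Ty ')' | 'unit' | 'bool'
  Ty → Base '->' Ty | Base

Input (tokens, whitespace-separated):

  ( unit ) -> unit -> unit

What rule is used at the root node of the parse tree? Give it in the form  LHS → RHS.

Ty → Base '->' Ty

[Ty [Base ( [Ty [Base unit]] )] -> [Ty [Base unit] -> [Ty [Base unit]]]]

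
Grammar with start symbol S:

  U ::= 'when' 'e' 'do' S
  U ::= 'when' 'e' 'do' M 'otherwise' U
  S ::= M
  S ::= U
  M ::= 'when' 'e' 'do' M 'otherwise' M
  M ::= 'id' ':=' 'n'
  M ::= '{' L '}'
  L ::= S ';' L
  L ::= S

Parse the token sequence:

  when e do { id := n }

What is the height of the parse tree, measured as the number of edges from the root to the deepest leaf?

7

[S [U when e do [S [M { [L [S [M id := n]]] }]]]]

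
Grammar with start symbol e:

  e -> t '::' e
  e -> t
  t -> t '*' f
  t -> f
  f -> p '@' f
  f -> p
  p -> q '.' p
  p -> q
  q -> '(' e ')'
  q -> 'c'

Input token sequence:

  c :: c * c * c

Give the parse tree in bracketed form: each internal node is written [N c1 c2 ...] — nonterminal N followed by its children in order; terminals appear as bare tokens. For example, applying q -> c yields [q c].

[e [t [f [p [q c]]]] :: [e [t [t [t [f [p [q c]]]] * [f [p [q c]]]] * [f [p [q c]]]]]]

e
t :: e
f :: e
p :: e
q :: e
c :: e
c :: t
c :: t * f
c :: t * f * f
c :: f * f * f
c :: p * f * f
c :: q * f * f
c :: c * f * f
c :: c * p * f
c :: c * q * f
c :: c * c * f
c :: c * c * p
c :: c * c * q
c :: c * c * c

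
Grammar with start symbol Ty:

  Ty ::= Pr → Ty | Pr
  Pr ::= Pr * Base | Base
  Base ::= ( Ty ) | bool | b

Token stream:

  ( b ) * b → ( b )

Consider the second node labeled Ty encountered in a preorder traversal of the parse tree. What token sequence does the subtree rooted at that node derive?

[Ty [Pr [Pr [Base ( [Ty [Pr [Base b]]] )]] * [Base b]] → [Ty [Pr [Base ( [Ty [Pr [Base b]]] )]]]]

b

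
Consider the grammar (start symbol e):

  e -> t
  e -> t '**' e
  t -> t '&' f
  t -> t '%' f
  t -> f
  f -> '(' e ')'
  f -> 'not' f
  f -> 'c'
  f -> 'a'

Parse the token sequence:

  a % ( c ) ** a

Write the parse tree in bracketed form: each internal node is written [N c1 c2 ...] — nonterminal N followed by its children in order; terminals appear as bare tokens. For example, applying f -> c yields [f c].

e
t ** e
t % f ** e
f % f ** e
a % f ** e
a % ( e ) ** e
a % ( t ) ** e
a % ( f ) ** e
a % ( c ) ** e
a % ( c ) ** t
a % ( c ) ** f
a % ( c ) ** a

[e [t [t [f a]] % [f ( [e [t [f c]]] )]] ** [e [t [f a]]]]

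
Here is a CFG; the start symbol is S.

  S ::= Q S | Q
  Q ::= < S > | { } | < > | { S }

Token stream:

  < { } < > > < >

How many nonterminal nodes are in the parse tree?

[S [Q < [S [Q { }] [S [Q < >]]] >] [S [Q < >]]]

8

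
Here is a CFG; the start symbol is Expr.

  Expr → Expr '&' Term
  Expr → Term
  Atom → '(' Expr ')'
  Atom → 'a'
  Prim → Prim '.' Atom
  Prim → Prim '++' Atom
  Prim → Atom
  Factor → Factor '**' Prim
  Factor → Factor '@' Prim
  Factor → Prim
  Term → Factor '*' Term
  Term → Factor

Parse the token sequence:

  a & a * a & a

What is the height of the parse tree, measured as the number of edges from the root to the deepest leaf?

7

[Expr [Expr [Expr [Term [Factor [Prim [Atom a]]]]] & [Term [Factor [Prim [Atom a]]] * [Term [Factor [Prim [Atom a]]]]]] & [Term [Factor [Prim [Atom a]]]]]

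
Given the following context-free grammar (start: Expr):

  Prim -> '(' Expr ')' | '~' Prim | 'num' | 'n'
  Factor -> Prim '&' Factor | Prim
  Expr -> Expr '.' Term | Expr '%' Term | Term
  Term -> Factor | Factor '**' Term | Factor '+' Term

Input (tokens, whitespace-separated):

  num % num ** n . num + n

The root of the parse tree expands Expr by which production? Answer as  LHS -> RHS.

[Expr [Expr [Expr [Term [Factor [Prim num]]]] % [Term [Factor [Prim num]] ** [Term [Factor [Prim n]]]]] . [Term [Factor [Prim num]] + [Term [Factor [Prim n]]]]]

Expr -> Expr '.' Term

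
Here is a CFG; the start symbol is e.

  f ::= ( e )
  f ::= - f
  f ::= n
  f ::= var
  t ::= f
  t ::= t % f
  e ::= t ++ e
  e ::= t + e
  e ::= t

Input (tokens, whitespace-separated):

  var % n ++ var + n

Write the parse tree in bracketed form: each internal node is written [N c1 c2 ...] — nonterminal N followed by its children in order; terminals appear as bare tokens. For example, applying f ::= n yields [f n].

e
t ++ e
t % f ++ e
f % f ++ e
var % f ++ e
var % n ++ e
var % n ++ t + e
var % n ++ f + e
var % n ++ var + e
var % n ++ var + t
var % n ++ var + f
var % n ++ var + n

[e [t [t [f var]] % [f n]] ++ [e [t [f var]] + [e [t [f n]]]]]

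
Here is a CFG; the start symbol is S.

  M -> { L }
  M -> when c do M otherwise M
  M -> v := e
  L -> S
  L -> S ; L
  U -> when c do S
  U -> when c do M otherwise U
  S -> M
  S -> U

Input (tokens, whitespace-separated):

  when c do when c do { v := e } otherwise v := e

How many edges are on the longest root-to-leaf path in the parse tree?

[S [U when c do [S [M when c do [M { [L [S [M v := e]]] }] otherwise [M v := e]]]]]

8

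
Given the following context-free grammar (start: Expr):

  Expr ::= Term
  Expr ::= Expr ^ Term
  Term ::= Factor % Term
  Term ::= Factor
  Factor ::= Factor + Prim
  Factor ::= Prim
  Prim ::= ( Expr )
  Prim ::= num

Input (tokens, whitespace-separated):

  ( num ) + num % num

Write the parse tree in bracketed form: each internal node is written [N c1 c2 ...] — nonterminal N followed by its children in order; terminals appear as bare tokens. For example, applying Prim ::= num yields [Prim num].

Expr
Term
Factor % Term
Factor + Prim % Term
Prim + Prim % Term
( Expr ) + Prim % Term
( Term ) + Prim % Term
( Factor ) + Prim % Term
( Prim ) + Prim % Term
( num ) + Prim % Term
( num ) + num % Term
( num ) + num % Factor
( num ) + num % Prim
( num ) + num % num

[Expr [Term [Factor [Factor [Prim ( [Expr [Term [Factor [Prim num]]]] )]] + [Prim num]] % [Term [Factor [Prim num]]]]]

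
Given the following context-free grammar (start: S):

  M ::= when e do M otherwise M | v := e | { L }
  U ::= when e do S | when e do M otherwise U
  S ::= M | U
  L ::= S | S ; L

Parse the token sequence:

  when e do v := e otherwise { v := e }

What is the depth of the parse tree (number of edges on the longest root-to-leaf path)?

6

[S [M when e do [M v := e] otherwise [M { [L [S [M v := e]]] }]]]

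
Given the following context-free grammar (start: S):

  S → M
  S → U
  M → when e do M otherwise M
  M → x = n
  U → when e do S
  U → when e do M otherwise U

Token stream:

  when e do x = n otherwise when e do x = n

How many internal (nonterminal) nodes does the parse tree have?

[S [U when e do [M x = n] otherwise [U when e do [S [M x = n]]]]]

6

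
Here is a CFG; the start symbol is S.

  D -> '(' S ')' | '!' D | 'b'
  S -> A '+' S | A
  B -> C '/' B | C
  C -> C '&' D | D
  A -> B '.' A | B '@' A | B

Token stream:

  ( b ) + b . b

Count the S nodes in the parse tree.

[S [A [B [C [D ( [S [A [B [C [D b]]]]] )]]]] + [S [A [B [C [D b]]] . [A [B [C [D b]]]]]]]

3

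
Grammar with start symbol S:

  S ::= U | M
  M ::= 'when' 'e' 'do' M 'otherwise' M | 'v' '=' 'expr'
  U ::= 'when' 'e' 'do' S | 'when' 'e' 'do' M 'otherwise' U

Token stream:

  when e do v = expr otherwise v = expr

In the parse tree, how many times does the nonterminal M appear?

3

[S [M when e do [M v = expr] otherwise [M v = expr]]]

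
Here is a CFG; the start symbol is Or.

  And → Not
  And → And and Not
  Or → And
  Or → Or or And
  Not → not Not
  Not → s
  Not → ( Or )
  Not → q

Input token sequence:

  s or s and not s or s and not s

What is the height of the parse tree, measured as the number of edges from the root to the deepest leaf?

[Or [Or [Or [And [Not s]]] or [And [And [Not s]] and [Not not [Not s]]]] or [And [And [Not s]] and [Not not [Not s]]]]

5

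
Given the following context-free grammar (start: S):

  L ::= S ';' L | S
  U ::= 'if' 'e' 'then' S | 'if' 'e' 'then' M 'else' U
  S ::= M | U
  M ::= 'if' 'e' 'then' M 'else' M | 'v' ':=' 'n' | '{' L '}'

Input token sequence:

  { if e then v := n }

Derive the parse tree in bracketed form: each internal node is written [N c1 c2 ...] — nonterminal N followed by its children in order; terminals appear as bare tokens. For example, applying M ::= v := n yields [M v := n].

S
M
{ L }
{ S }
{ U }
{ if e then S }
{ if e then M }
{ if e then v := n }

[S [M { [L [S [U if e then [S [M v := n]]]]] }]]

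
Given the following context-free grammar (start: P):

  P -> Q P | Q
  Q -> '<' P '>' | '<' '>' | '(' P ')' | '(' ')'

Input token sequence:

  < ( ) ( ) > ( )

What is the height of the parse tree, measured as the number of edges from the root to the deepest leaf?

[P [Q < [P [Q ( )] [P [Q ( )]]] >] [P [Q ( )]]]

5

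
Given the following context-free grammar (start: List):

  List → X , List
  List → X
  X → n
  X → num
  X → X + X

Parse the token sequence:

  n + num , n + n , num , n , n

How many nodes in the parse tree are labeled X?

9

[List [X [X n] + [X num]] , [List [X [X n] + [X n]] , [List [X num] , [List [X n] , [List [X n]]]]]]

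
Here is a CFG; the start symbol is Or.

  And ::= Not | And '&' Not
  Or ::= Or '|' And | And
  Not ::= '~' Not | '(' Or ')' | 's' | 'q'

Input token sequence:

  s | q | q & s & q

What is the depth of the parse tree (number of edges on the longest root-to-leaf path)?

5

[Or [Or [Or [And [Not s]]] | [And [Not q]]] | [And [And [And [Not q]] & [Not s]] & [Not q]]]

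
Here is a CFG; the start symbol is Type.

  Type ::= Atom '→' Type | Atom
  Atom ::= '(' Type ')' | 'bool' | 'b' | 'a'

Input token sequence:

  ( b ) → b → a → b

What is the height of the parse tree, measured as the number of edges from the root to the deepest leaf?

5

[Type [Atom ( [Type [Atom b]] )] → [Type [Atom b] → [Type [Atom a] → [Type [Atom b]]]]]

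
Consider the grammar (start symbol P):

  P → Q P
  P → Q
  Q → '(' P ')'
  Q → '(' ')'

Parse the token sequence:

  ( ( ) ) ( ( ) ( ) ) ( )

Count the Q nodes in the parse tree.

[P [Q ( [P [Q ( )]] )] [P [Q ( [P [Q ( )] [P [Q ( )]]] )] [P [Q ( )]]]]

6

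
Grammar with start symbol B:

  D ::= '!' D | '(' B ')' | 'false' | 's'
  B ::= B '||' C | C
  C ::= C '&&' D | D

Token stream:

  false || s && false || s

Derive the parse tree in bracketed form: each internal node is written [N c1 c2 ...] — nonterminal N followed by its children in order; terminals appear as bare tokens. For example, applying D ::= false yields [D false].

[B [B [B [C [D false]]] || [C [C [D s]] && [D false]]] || [C [D s]]]

B
B || C
B || C || C
C || C || C
D || C || C
false || C || C
false || C && D || C
false || D && D || C
false || s && D || C
false || s && false || C
false || s && false || D
false || s && false || s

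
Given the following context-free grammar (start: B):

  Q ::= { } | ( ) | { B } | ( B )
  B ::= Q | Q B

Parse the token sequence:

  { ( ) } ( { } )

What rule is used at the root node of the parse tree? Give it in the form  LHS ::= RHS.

[B [Q { [B [Q ( )]] }] [B [Q ( [B [Q { }]] )]]]

B ::= Q B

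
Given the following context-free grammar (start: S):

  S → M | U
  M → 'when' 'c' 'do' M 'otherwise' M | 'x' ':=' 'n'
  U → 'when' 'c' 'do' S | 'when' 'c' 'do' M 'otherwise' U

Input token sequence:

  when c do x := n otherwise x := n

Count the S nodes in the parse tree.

[S [M when c do [M x := n] otherwise [M x := n]]]

1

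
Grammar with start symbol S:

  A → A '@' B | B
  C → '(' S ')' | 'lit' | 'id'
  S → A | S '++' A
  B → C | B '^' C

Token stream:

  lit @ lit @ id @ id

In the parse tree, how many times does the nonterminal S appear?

1

[S [A [A [A [A [B [C lit]]] @ [B [C lit]]] @ [B [C id]]] @ [B [C id]]]]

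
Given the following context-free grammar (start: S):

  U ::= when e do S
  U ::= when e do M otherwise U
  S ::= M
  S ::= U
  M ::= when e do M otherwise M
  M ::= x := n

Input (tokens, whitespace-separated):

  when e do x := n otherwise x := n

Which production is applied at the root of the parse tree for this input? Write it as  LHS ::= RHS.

[S [M when e do [M x := n] otherwise [M x := n]]]

S ::= M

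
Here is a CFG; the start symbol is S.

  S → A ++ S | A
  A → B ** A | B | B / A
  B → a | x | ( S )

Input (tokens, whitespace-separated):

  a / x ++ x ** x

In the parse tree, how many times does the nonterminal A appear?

4

[S [A [B a] / [A [B x]]] ++ [S [A [B x] ** [A [B x]]]]]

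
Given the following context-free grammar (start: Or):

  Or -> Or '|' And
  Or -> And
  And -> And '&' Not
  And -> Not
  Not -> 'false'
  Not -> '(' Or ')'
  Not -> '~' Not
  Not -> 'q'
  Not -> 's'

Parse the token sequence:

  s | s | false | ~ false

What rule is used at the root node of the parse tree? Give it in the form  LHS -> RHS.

[Or [Or [Or [Or [And [Not s]]] | [And [Not s]]] | [And [Not false]]] | [And [Not ~ [Not false]]]]

Or -> Or '|' And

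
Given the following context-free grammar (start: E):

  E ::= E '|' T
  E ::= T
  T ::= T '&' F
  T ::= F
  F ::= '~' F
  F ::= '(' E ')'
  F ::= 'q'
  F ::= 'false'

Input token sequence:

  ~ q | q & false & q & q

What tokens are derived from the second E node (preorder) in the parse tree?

[E [E [T [F ~ [F q]]]] | [T [T [T [T [F q]] & [F false]] & [F q]] & [F q]]]

~ q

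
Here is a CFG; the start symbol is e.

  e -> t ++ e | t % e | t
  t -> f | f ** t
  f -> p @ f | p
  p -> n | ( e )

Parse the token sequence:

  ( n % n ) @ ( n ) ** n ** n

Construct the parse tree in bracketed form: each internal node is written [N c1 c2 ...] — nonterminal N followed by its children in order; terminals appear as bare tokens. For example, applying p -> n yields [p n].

[e [t [f [p ( [e [t [f [p n]]] % [e [t [f [p n]]]]] )] @ [f [p ( [e [t [f [p n]]]] )]]] ** [t [f [p n]] ** [t [f [p n]]]]]]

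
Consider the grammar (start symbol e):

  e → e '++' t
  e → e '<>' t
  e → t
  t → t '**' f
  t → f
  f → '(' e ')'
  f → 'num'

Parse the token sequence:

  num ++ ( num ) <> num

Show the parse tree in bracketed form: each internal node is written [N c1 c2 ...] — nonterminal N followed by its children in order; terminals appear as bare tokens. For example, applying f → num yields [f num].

[e [e [e [t [f num]]] ++ [t [f ( [e [t [f num]]] )]]] <> [t [f num]]]

e
e <> t
e ++ t <> t
t ++ t <> t
f ++ t <> t
num ++ t <> t
num ++ f <> t
num ++ ( e ) <> t
num ++ ( t ) <> t
num ++ ( f ) <> t
num ++ ( num ) <> t
num ++ ( num ) <> f
num ++ ( num ) <> num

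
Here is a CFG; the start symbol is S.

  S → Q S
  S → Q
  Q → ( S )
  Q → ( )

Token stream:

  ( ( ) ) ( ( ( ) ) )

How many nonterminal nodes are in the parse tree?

[S [Q ( [S [Q ( )]] )] [S [Q ( [S [Q ( [S [Q ( )]] )]] )]]]

10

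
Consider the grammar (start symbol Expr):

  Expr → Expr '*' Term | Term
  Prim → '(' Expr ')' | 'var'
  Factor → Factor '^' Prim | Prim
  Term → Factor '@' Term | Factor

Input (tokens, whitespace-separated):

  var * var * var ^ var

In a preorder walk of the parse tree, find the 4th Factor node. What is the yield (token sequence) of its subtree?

[Expr [Expr [Expr [Term [Factor [Prim var]]]] * [Term [Factor [Prim var]]]] * [Term [Factor [Factor [Prim var]] ^ [Prim var]]]]

var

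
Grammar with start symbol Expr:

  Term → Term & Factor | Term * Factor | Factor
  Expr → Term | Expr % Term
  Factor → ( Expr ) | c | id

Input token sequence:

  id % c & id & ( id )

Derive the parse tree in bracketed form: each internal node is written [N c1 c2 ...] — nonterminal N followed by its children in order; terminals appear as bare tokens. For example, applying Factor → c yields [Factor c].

Expr
Expr % Term
Term % Term
Factor % Term
id % Term
id % Term & Factor
id % Term & Factor & Factor
id % Factor & Factor & Factor
id % c & Factor & Factor
id % c & id & Factor
id % c & id & ( Expr )
id % c & id & ( Term )
id % c & id & ( Factor )
id % c & id & ( id )

[Expr [Expr [Term [Factor id]]] % [Term [Term [Term [Factor c]] & [Factor id]] & [Factor ( [Expr [Term [Factor id]]] )]]]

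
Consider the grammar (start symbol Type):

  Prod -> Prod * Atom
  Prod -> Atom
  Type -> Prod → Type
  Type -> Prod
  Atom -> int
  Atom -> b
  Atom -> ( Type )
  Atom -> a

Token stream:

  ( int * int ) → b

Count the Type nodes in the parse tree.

3

[Type [Prod [Atom ( [Type [Prod [Prod [Atom int]] * [Atom int]]] )]] → [Type [Prod [Atom b]]]]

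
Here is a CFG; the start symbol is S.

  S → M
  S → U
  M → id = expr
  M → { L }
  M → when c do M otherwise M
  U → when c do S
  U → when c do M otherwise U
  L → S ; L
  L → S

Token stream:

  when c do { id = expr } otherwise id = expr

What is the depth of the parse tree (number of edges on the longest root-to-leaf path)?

6

[S [M when c do [M { [L [S [M id = expr]]] }] otherwise [M id = expr]]]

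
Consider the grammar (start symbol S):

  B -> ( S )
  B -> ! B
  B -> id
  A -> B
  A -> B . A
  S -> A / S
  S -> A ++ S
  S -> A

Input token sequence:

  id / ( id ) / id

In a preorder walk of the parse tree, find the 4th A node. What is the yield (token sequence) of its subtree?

id

[S [A [B id]] / [S [A [B ( [S [A [B id]]] )]] / [S [A [B id]]]]]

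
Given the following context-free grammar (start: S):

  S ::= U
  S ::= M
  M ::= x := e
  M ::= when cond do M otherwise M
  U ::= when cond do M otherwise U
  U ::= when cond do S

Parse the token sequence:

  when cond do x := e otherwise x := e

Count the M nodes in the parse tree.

[S [M when cond do [M x := e] otherwise [M x := e]]]

3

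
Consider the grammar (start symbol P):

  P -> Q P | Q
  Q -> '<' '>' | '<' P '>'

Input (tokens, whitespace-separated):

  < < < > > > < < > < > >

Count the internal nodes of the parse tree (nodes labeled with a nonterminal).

12

[P [Q < [P [Q < [P [Q < >]] >]] >] [P [Q < [P [Q < >] [P [Q < >]]] >]]]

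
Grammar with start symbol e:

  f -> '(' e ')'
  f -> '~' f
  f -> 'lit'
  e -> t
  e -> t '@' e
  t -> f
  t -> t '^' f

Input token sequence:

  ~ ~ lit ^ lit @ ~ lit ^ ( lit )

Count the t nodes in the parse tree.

5

[e [t [t [f ~ [f ~ [f lit]]]] ^ [f lit]] @ [e [t [t [f ~ [f lit]]] ^ [f ( [e [t [f lit]]] )]]]]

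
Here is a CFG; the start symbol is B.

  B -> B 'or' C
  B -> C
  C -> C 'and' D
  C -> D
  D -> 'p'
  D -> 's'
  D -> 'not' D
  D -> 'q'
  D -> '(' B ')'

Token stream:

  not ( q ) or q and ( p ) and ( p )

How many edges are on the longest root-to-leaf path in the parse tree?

[B [B [C [D not [D ( [B [C [D q]]] )]]]] or [C [C [C [D q]] and [D ( [B [C [D p]]] )]] and [D ( [B [C [D p]]] )]]]

8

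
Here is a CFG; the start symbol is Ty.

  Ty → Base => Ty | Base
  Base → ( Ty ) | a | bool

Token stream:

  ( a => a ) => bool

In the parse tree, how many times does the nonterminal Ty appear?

4

[Ty [Base ( [Ty [Base a] => [Ty [Base a]]] )] => [Ty [Base bool]]]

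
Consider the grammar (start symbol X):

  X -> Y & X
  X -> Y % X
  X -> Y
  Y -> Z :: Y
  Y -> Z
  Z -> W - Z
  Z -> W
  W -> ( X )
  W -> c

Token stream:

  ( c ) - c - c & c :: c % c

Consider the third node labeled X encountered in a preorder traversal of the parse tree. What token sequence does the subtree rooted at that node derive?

c :: c % c

[X [Y [Z [W ( [X [Y [Z [W c]]]] )] - [Z [W c] - [Z [W c]]]]] & [X [Y [Z [W c]] :: [Y [Z [W c]]]] % [X [Y [Z [W c]]]]]]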